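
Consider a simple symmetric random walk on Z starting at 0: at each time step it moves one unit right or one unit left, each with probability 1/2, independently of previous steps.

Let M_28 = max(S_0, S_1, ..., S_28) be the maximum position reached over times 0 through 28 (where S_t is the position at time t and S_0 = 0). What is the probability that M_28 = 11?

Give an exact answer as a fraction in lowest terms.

Answer: 3108105/268435456

Derivation:
Let M_28 = max(S_0,...,S_28). Use the reflection principle: for j ≥ 1, #{paths with M_28 ≥ j} = #{S_28 ≥ j} + #{S_28 ≥ j+1}.
By reflection, #{M_28 ≥ 11} = #{S_28 ≥ 11} + #{S_28 ≥ 12} = 4791323 + 4791323 = 9582646.
#{M_28 ≥ 12} = #{S_28 ≥ 12} + #{S_28 ≥ 13} = 4791323 + 1683218 = 6474541.
#{M_28 = 11} = 9582646 - 6474541 = 3108105.
P(M_28 = 11) = 3108105/268435456 = 3108105/268435456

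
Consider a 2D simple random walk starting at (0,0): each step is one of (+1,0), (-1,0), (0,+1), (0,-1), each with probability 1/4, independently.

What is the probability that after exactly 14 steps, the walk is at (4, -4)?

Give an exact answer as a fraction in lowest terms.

Answer: 39039/8388608

Derivation:
Let h be the number of horizontal steps (so 14-h are vertical). To end at (4,-4) need (h+4)/2 right-steps and ((14-h)-4)/2 up-steps.
Sum over h with 4 ≤ h ≤ 10, h ≡ 0 (mod 2), 14-h ≡ 0 (mod 2):
h=4: C(14,4)·C(4,4)·C(10,3) = 1001·1·120 = 120120
h=6: C(14,6)·C(6,5)·C(8,2) = 3003·6·28 = 504504
h=8: C(14,8)·C(8,6)·C(6,1) = 3003·28·6 = 504504
h=10: C(14,10)·C(10,7)·C(4,0) = 1001·120·1 = 120120
Total favorable: 1249248
Total paths: 4^14 = 268435456
P = 1249248/268435456 = 39039/8388608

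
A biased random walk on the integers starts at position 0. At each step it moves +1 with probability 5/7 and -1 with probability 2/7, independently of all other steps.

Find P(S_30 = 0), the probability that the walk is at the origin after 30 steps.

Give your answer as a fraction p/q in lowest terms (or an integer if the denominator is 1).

Answer: 155117520000000000000000/22539340290692258087863249

Derivation:
To be at 0 after 30 steps: need exactly 15 steps of +1 and 15 of -1.
Number of such sequences: C(30,15) = 155117520
Each has probability (5/7)^15 · (2/7)^15 = 1000000000000000/22539340290692258087863249
P = 155117520 · 1000000000000000/22539340290692258087863249 = 155117520000000000000000/22539340290692258087863249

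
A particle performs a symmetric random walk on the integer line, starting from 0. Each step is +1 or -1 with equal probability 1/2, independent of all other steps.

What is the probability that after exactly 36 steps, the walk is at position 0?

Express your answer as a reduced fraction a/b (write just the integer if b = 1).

Answer: 2268783825/17179869184

Derivation:
To return to 0 after 36 steps: need exactly 18 steps of +1 and 18 of -1.
Favorable paths: C(36,18) = 9075135300
Total paths: 2^36 = 68719476736
P = 9075135300/68719476736 = 2268783825/17179869184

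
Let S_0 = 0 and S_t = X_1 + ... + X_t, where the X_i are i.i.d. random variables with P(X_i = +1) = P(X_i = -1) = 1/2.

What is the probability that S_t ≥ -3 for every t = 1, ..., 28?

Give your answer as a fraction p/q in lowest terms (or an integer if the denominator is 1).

Answer: 145422675/268435456

Derivation:
Let f(t,s) = #length-t paths at position s with S_1..S_t all ≥ -3.
f(t,s) = f(t-1,s-1) + f(t-1,s+1) for s ≥ -3; f(t,s) = 0 for s < -3.
t=0: f(0,0)=1
t=1: f(1,-1)=1 f(1,1)=1
t=2: f(2,-2)=1 f(2,0)=2 f(2,2)=1
t=3: f(3,-3)=1 f(3,-1)=3 f(3,1)=3 f(3,3)=1
t=4: f(4,-2)=4 f(4,0)=6 f(4,2)=4 f(4,4)=1
t=5: f(5,-3)=4 f(5,-1)=10 f(5,1)=10 f(5,3)=5 f(5,5)=1
t=6: f(6,-2)=14 f(6,0)=20 f(6,2)=15 f(6,4)=6 f(6,6)=1
t=7: f(7,-3)=14 f(7,-1)=34 f(7,1)=35 f(7,3)=21 f(7,5)=7 f(7,7)=1
t=8: f(8,-2)=48 f(8,0)=69 f(8,2)=56 f(8,4)=28 f(8,6)=8 f(8,8)=1
t=9: f(9,-3)=48 f(9,-1)=117 f(9,1)=125 f(9,3)=84 f(9,5)=36 f(9,7)=9 f(9,9)=1
t=10: f(10,-2)=165 f(10,0)=242 f(10,2)=209 f(10,4)=120 f(10,6)=45 f(10,8)=10 f(10,10)=1
t=11: f(11,-3)=165 f(11,-1)=407 f(11,1)=451 f(11,3)=329 f(11,5)=165 f(11,7)=55 f(11,9)=11 f(11,11)=1
t=12: f(12,-2)=572 f(12,0)=858 f(12,2)=780 f(12,4)=494 f(12,6)=220 f(12,8)=66 f(12,10)=12 f(12,12)=1
t=13: f(13,-3)=572 f(13,-1)=1430 f(13,1)=1638 f(13,3)=1274 f(13,5)=714 f(13,7)=286 f(13,9)=78 f(13,11)=13 f(13,13)=1
t=14: f(14,-2)=2002 f(14,0)=3068 f(14,2)=2912 f(14,4)=1988 f(14,6)=1000 f(14,8)=364 f(14,10)=91 f(14,12)=14 f(14,14)=1
t=15: f(15,-3)=2002 f(15,-1)=5070 f(15,1)=5980 f(15,3)=4900 f(15,5)=2988 f(15,7)=1364 f(15,9)=455 f(15,11)=105 f(15,13)=15 f(15,15)=1
t=16: f(16,-2)=7072 f(16,0)=11050 f(16,2)=10880 f(16,4)=7888 f(16,6)=4352 f(16,8)=1819 f(16,10)=560 f(16,12)=120 f(16,14)=16 f(16,16)=1
t=17: f(17,-3)=7072 f(17,-1)=18122 f(17,1)=21930 f(17,3)=18768 f(17,5)=12240 f(17,7)=6171 f(17,9)=2379 f(17,11)=680 f(17,13)=136 f(17,15)=17 f(17,17)=1
t=18: f(18,-2)=25194 f(18,0)=40052 f(18,2)=40698 f(18,4)=31008 f(18,6)=18411 f(18,8)=8550 f(18,10)=3059 f(18,12)=816 f(18,14)=153 f(18,16)=18 f(18,18)=1
t=19: f(19,-3)=25194 f(19,-1)=65246 f(19,1)=80750 f(19,3)=71706 f(19,5)=49419 f(19,7)=26961 f(19,9)=11609 f(19,11)=3875 f(19,13)=969 f(19,15)=171 f(19,17)=19 f(19,19)=1
t=20: f(20,-2)=90440 f(20,0)=145996 f(20,2)=152456 f(20,4)=121125 f(20,6)=76380 f(20,8)=38570 f(20,10)=15484 f(20,12)=4844 f(20,14)=1140 f(20,16)=190 f(20,18)=20 f(20,20)=1
t=21: f(21,-3)=90440 f(21,-1)=236436 f(21,1)=298452 f(21,3)=273581 f(21,5)=197505 f(21,7)=114950 f(21,9)=54054 f(21,11)=20328 f(21,13)=5984 f(21,15)=1330 f(21,17)=210 f(21,19)=21 f(21,21)=1
t=22: f(22,-2)=326876 f(22,0)=534888 f(22,2)=572033 f(22,4)=471086 f(22,6)=312455 f(22,8)=169004 f(22,10)=74382 f(22,12)=26312 f(22,14)=7314 f(22,16)=1540 f(22,18)=231 f(22,20)=22 f(22,22)=1
t=23: f(23,-3)=326876 f(23,-1)=861764 f(23,1)=1106921 f(23,3)=1043119 f(23,5)=783541 f(23,7)=481459 f(23,9)=243386 f(23,11)=100694 f(23,13)=33626 f(23,15)=8854 f(23,17)=1771 f(23,19)=253 f(23,21)=23 f(23,23)=1
t=24: f(24,-2)=1188640 f(24,0)=1968685 f(24,2)=2150040 f(24,4)=1826660 f(24,6)=1265000 f(24,8)=724845 f(24,10)=344080 f(24,12)=134320 f(24,14)=42480 f(24,16)=10625 f(24,18)=2024 f(24,20)=276 f(24,22)=24 f(24,24)=1
t=25: f(25,-3)=1188640 f(25,-1)=3157325 f(25,1)=4118725 f(25,3)=3976700 f(25,5)=3091660 f(25,7)=1989845 f(25,9)=1068925 f(25,11)=478400 f(25,13)=176800 f(25,15)=53105 f(25,17)=12649 f(25,19)=2300 f(25,21)=300 f(25,23)=25 f(25,25)=1
t=26: f(26,-2)=4345965 f(26,0)=7276050 f(26,2)=8095425 f(26,4)=7068360 f(26,6)=5081505 f(26,8)=3058770 f(26,10)=1547325 f(26,12)=655200 f(26,14)=229905 f(26,16)=65754 f(26,18)=14949 f(26,20)=2600 f(26,22)=325 f(26,24)=26 f(26,26)=1
t=27: f(27,-3)=4345965 f(27,-1)=11622015 f(27,1)=15371475 f(27,3)=15163785 f(27,5)=12149865 f(27,7)=8140275 f(27,9)=4606095 f(27,11)=2202525 f(27,13)=885105 f(27,15)=295659 f(27,17)=80703 f(27,19)=17549 f(27,21)=2925 f(27,23)=351 f(27,25)=27 f(27,27)=1
t=28: f(28,-2)=15967980 f(28,0)=26993490 f(28,2)=30535260 f(28,4)=27313650 f(28,6)=20290140 f(28,8)=12746370 f(28,10)=6808620 f(28,12)=3087630 f(28,14)=1180764 f(28,16)=376362 f(28,18)=98252 f(28,20)=20474 f(28,22)=3276 f(28,24)=378 f(28,26)=28 f(28,28)=1
Σ_s f(28,s) = 145422675
P = 145422675/268435456 = 145422675/268435456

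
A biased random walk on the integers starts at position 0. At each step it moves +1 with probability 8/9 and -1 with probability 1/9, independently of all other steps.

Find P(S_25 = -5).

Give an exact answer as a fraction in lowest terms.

Answer: 3509804324618240/717897987691852588770249

Derivation:
To reach position -5 after 25 steps: need 10 steps of +1 and 15 steps of -1.
Number of such sequences: C(25,10) = 3268760
Each has probability (8/9)^10 · (1/9)^15 = 1073741824/717897987691852588770249
P = 3268760 · 1073741824/717897987691852588770249 = 3509804324618240/717897987691852588770249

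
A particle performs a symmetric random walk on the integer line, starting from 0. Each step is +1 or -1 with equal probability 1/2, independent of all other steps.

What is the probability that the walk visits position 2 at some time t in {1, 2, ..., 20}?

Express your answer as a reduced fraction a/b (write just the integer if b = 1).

Count via complement. Let g(t,s) = #length-t paths at position s with S_1..S_t all ≠ 2.
g(t,s) = g(t-1,s-1) + g(t-1,s+1) for s ≠ 2; g(t,2) = 0.
t=0: g(0,0)=1
t=1: g(1,-1)=1 g(1,1)=1
t=2: g(2,-2)=1 g(2,0)=2
t=3: g(3,-3)=1 g(3,-1)=3 g(3,1)=2
t=4: g(4,-4)=1 g(4,-2)=4 g(4,0)=5
t=5: g(5,-5)=1 g(5,-3)=5 g(5,-1)=9 g(5,1)=5
t=6: g(6,-6)=1 g(6,-4)=6 g(6,-2)=14 g(6,0)=14
t=7: g(7,-7)=1 g(7,-5)=7 g(7,-3)=20 g(7,-1)=28 g(7,1)=14
t=8: g(8,-8)=1 g(8,-6)=8 g(8,-4)=27 g(8,-2)=48 g(8,0)=42
t=9: g(9,-9)=1 g(9,-7)=9 g(9,-5)=35 g(9,-3)=75 g(9,-1)=90 g(9,1)=42
t=10: g(10,-10)=1 g(10,-8)=10 g(10,-6)=44 g(10,-4)=110 g(10,-2)=165 g(10,0)=132
t=11: g(11,-11)=1 g(11,-9)=11 g(11,-7)=54 g(11,-5)=154 g(11,-3)=275 g(11,-1)=297 g(11,1)=132
t=12: g(12,-12)=1 g(12,-10)=12 g(12,-8)=65 g(12,-6)=208 g(12,-4)=429 g(12,-2)=572 g(12,0)=429
t=13: g(13,-13)=1 g(13,-11)=13 g(13,-9)=77 g(13,-7)=273 g(13,-5)=637 g(13,-3)=1001 g(13,-1)=1001 g(13,1)=429
t=14: g(14,-14)=1 g(14,-12)=14 g(14,-10)=90 g(14,-8)=350 g(14,-6)=910 g(14,-4)=1638 g(14,-2)=2002 g(14,0)=1430
t=15: g(15,-15)=1 g(15,-13)=15 g(15,-11)=104 g(15,-9)=440 g(15,-7)=1260 g(15,-5)=2548 g(15,-3)=3640 g(15,-1)=3432 g(15,1)=1430
t=16: g(16,-16)=1 g(16,-14)=16 g(16,-12)=119 g(16,-10)=544 g(16,-8)=1700 g(16,-6)=3808 g(16,-4)=6188 g(16,-2)=7072 g(16,0)=4862
t=17: g(17,-17)=1 g(17,-15)=17 g(17,-13)=135 g(17,-11)=663 g(17,-9)=2244 g(17,-7)=5508 g(17,-5)=9996 g(17,-3)=13260 g(17,-1)=11934 g(17,1)=4862
t=18: g(18,-18)=1 g(18,-16)=18 g(18,-14)=152 g(18,-12)=798 g(18,-10)=2907 g(18,-8)=7752 g(18,-6)=15504 g(18,-4)=23256 g(18,-2)=25194 g(18,0)=16796
t=19: g(19,-19)=1 g(19,-17)=19 g(19,-15)=170 g(19,-13)=950 g(19,-11)=3705 g(19,-9)=10659 g(19,-7)=23256 g(19,-5)=38760 g(19,-3)=48450 g(19,-1)=41990 g(19,1)=16796
t=20: g(20,-20)=1 g(20,-18)=20 g(20,-16)=189 g(20,-14)=1120 g(20,-12)=4655 g(20,-10)=14364 g(20,-8)=33915 g(20,-6)=62016 g(20,-4)=87210 g(20,-2)=90440 g(20,0)=58786
Paths never hitting 2: Σ_s g(20,s) = 352716
Paths hitting 2: 2^20 - 352716 = 695860
P = 695860/1048576 = 173965/262144

Answer: 173965/262144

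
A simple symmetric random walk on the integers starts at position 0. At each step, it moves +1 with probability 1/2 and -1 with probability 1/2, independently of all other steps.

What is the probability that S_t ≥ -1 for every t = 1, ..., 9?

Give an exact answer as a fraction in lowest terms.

Let f(t,s) = #length-t paths at position s with S_1..S_t all ≥ -1.
f(t,s) = f(t-1,s-1) + f(t-1,s+1) for s ≥ -1; f(t,s) = 0 for s < -1.
t=0: f(0,0)=1
t=1: f(1,-1)=1 f(1,1)=1
t=2: f(2,0)=2 f(2,2)=1
t=3: f(3,-1)=2 f(3,1)=3 f(3,3)=1
t=4: f(4,0)=5 f(4,2)=4 f(4,4)=1
t=5: f(5,-1)=5 f(5,1)=9 f(5,3)=5 f(5,5)=1
t=6: f(6,0)=14 f(6,2)=14 f(6,4)=6 f(6,6)=1
t=7: f(7,-1)=14 f(7,1)=28 f(7,3)=20 f(7,5)=7 f(7,7)=1
t=8: f(8,0)=42 f(8,2)=48 f(8,4)=27 f(8,6)=8 f(8,8)=1
t=9: f(9,-1)=42 f(9,1)=90 f(9,3)=75 f(9,5)=35 f(9,7)=9 f(9,9)=1
Σ_s f(9,s) = 252
P = 252/512 = 63/128

Answer: 63/128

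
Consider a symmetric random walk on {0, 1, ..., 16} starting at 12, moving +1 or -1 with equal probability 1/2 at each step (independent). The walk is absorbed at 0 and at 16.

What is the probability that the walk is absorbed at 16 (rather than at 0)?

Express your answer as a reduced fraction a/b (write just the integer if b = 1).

Answer: 3/4

Derivation:
Symmetric walk (p = 1/2): the harmonic-function argument gives P(hit 16 before 0 | start at 12) = a/N.
P = 12/16 = 3/4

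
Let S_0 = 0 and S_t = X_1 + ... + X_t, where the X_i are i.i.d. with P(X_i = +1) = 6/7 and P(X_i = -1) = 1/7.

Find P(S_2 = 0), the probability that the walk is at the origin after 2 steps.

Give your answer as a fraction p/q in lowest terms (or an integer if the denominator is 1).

Answer: 12/49

Derivation:
To be at 0 after 2 steps: need exactly 1 step of +1 and 1 of -1.
Number of such sequences: C(2,1) = 2
Each has probability (6/7)^1 · (1/7)^1 = 6/49
P = 2 · 6/49 = 12/49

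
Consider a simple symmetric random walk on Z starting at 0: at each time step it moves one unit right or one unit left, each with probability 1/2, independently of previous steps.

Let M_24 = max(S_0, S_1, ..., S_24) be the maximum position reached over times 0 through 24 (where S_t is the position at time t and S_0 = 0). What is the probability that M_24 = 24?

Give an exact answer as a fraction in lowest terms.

Answer: 1/16777216

Derivation:
Let M_24 = max(S_0,...,S_24). Use the reflection principle: for j ≥ 1, #{paths with M_24 ≥ j} = #{S_24 ≥ j} + #{S_24 ≥ j+1}.
By reflection, #{M_24 ≥ 24} = #{S_24 ≥ 24} + #{S_24 ≥ 25} = 1 + 0 = 1.
#{M_24 ≥ 25} = #{S_24 ≥ 25} + #{S_24 ≥ 26} = 0 + 0 = 0.
#{M_24 = 24} = 1 - 0 = 1.
P(M_24 = 24) = 1/16777216 = 1/16777216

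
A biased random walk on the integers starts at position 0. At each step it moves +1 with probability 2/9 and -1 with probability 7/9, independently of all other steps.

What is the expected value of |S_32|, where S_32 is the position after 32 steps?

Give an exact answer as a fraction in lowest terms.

Answer: 6782847067881970798114278837920/381520424476945831628649898809

Derivation:
S_32 takes values m ≡ 0 (mod 2) with |m| ≤ 32; P(S_32=m) = C(32,(32+m)/2) · (2/9)^((32+m)/2) · (7/9)^((32-m)/2).
Distribution: P(S=-32)=1104427674243920646305299201/3433683820292512484657849089281, P(S=-30)=10097624450230131623362735552/3433683820292512484657849089281, P(S=-28)=44718051136733440046320686016/3433683820292512484657849089281, P(S=-26)=127765860390666971560916245760/3433683820292512484657849089281, P(S=-24)=264657853666381583947612223360/3433683820292512484657849089281, P(S=-22)=423452565866210534316179557376/3433683820292512484657849089281, P(S=-20)=60493223695172933473739936768/381520424476945831628649898809, P(S=-18)=64196890452020255931315851264/381520424476945831628649898809, P(S=-16)=57318652189303799938674867200/381520424476945831628649898809, P(S=-14)=131014062146980114145542553600/1144561273430837494885949696427, P(S=-12)=86094955125158360724213678080/1144561273430837494885949696427, P(S=-10)=49197117214376206128122101760/1144561273430837494885949696427, P(S=-8)=24598558607188103064061050880/1144561273430837494885949696427, P(S=-6)=10812553233928836511675187200/1144561273430837494885949696427, P(S=-4)=4192622682543834565751603200/1144561273430837494885949696427, P(S=-2)=479156878005009664657326080/381520424476945831628649898809, P(S=0)=145458337965806505342402560/381520424476945831628649898809, P(S=2)=39114847184082421604679680/381520424476945831628649898809, P(S=4)=27939176560058872574771200/1144561273430837494885949696427, P(S=6)=5881931907380815278899200/1144561273430837494885949696427, P(S=8)=1092358782799294266081280/1144561273430837494885949696427, P(S=10)=178344291069272533237760/1144561273430837494885949696427, P(S=12)=25477755867038933319680/1144561273430837494885949696427, P(S=14)=3164938617023469977600/1144561273430837494885949696427, P(S=16)=113033522036552499200/381520424476945831628649898809, P(S=18)=10334493443341942784/381520424476945831628649898809, P(S=20)=794961034103226368/381520424476945831628649898809, P(S=22)=454263448058986496/3433683820292512484657849089281, P(S=24)=23176706533621760/3433683820292512484657849089281, P(S=26)=913367745167360/3433683820292512484657849089281, P(S=28)=26096221290496/3433683820292512484657849089281, P(S=30)=481036337152/3433683820292512484657849089281, P(S=32)=4294967296/3433683820292512484657849089281
E[|S_32|] = Σ_m |m|·P(S_32=m) = 6782847067881970798114278837920/381520424476945831628649898809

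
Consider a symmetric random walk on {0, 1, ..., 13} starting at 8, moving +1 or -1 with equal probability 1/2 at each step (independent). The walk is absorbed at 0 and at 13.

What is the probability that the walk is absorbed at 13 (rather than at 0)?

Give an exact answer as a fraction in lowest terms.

Answer: 8/13

Derivation:
Symmetric walk (p = 1/2): the harmonic-function argument gives P(hit 13 before 0 | start at 8) = a/N.
P = 8/13 = 8/13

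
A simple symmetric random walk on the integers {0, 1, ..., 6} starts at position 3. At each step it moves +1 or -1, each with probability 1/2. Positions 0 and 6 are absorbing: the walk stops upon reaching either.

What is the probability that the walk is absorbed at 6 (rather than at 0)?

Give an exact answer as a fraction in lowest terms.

Answer: 1/2

Derivation:
Symmetric walk (p = 1/2): the harmonic-function argument gives P(hit 6 before 0 | start at 3) = a/N.
P = 3/6 = 1/2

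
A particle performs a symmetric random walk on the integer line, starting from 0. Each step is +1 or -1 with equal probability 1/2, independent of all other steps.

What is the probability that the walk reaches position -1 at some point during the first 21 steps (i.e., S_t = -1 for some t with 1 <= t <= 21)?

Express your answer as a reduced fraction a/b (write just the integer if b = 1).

Count via complement. Let g(t,s) = #length-t paths at position s with S_1..S_t all ≠ -1.
g(t,s) = g(t-1,s-1) + g(t-1,s+1) for s ≠ -1; g(t,-1) = 0.
t=0: g(0,0)=1
t=1: g(1,1)=1
t=2: g(2,0)=1 g(2,2)=1
t=3: g(3,1)=2 g(3,3)=1
t=4: g(4,0)=2 g(4,2)=3 g(4,4)=1
t=5: g(5,1)=5 g(5,3)=4 g(5,5)=1
t=6: g(6,0)=5 g(6,2)=9 g(6,4)=5 g(6,6)=1
t=7: g(7,1)=14 g(7,3)=14 g(7,5)=6 g(7,7)=1
t=8: g(8,0)=14 g(8,2)=28 g(8,4)=20 g(8,6)=7 g(8,8)=1
t=9: g(9,1)=42 g(9,3)=48 g(9,5)=27 g(9,7)=8 g(9,9)=1
t=10: g(10,0)=42 g(10,2)=90 g(10,4)=75 g(10,6)=35 g(10,8)=9 g(10,10)=1
t=11: g(11,1)=132 g(11,3)=165 g(11,5)=110 g(11,7)=44 g(11,9)=10 g(11,11)=1
t=12: g(12,0)=132 g(12,2)=297 g(12,4)=275 g(12,6)=154 g(12,8)=54 g(12,10)=11 g(12,12)=1
t=13: g(13,1)=429 g(13,3)=572 g(13,5)=429 g(13,7)=208 g(13,9)=65 g(13,11)=12 g(13,13)=1
t=14: g(14,0)=429 g(14,2)=1001 g(14,4)=1001 g(14,6)=637 g(14,8)=273 g(14,10)=77 g(14,12)=13 g(14,14)=1
t=15: g(15,1)=1430 g(15,3)=2002 g(15,5)=1638 g(15,7)=910 g(15,9)=350 g(15,11)=90 g(15,13)=14 g(15,15)=1
t=16: g(16,0)=1430 g(16,2)=3432 g(16,4)=3640 g(16,6)=2548 g(16,8)=1260 g(16,10)=440 g(16,12)=104 g(16,14)=15 g(16,16)=1
t=17: g(17,1)=4862 g(17,3)=7072 g(17,5)=6188 g(17,7)=3808 g(17,9)=1700 g(17,11)=544 g(17,13)=119 g(17,15)=16 g(17,17)=1
t=18: g(18,0)=4862 g(18,2)=11934 g(18,4)=13260 g(18,6)=9996 g(18,8)=5508 g(18,10)=2244 g(18,12)=663 g(18,14)=135 g(18,16)=17 g(18,18)=1
t=19: g(19,1)=16796 g(19,3)=25194 g(19,5)=23256 g(19,7)=15504 g(19,9)=7752 g(19,11)=2907 g(19,13)=798 g(19,15)=152 g(19,17)=18 g(19,19)=1
t=20: g(20,0)=16796 g(20,2)=41990 g(20,4)=48450 g(20,6)=38760 g(20,8)=23256 g(20,10)=10659 g(20,12)=3705 g(20,14)=950 g(20,16)=170 g(20,18)=19 g(20,20)=1
t=21: g(21,1)=58786 g(21,3)=90440 g(21,5)=87210 g(21,7)=62016 g(21,9)=33915 g(21,11)=14364 g(21,13)=4655 g(21,15)=1120 g(21,17)=189 g(21,19)=20 g(21,21)=1
Paths never hitting -1: Σ_s g(21,s) = 352716
Paths hitting -1: 2^21 - 352716 = 1744436
P = 1744436/2097152 = 436109/524288

Answer: 436109/524288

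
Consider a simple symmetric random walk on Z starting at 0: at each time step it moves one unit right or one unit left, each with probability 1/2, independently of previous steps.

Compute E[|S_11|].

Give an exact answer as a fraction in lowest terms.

S_11 takes values m ≡ 1 (mod 2) with |m| ≤ 11; P(S_11=m) = C(11,(11+m)/2)/2^11.
Total paths: 2^11 = 2048
Distribution: P(S=-11)=1/2048, P(S=-9)=11/2048, P(S=-7)=55/2048, P(S=-5)=165/2048, P(S=-3)=330/2048, P(S=-1)=462/2048, P(S=1)=462/2048, P(S=3)=330/2048, P(S=5)=165/2048, P(S=7)=55/2048, P(S=9)=11/2048, P(S=11)=1/2048
E[|S_11|] = Σ_m |m|·P(S_11=m) = 5544/2048 = 693/256

Answer: 693/256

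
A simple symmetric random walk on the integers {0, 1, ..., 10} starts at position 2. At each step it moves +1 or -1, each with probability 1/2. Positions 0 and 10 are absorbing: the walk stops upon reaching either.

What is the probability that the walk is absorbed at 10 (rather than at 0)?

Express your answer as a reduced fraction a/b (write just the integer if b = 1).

Symmetric walk (p = 1/2): the harmonic-function argument gives P(hit 10 before 0 | start at 2) = a/N.
P = 2/10 = 1/5

Answer: 1/5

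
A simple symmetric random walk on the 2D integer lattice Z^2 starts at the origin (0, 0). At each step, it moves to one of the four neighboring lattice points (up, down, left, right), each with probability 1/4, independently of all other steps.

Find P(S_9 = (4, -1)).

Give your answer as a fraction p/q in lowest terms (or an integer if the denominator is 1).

Let h be the number of horizontal steps (so 9-h are vertical). To end at (4,-1) need (h+4)/2 right-steps and ((9-h)-1)/2 up-steps.
Sum over h with 4 ≤ h ≤ 8, h ≡ 0 (mod 2), 9-h ≡ 1 (mod 2):
h=4: C(9,4)·C(4,4)·C(5,2) = 126·1·10 = 1260
h=6: C(9,6)·C(6,5)·C(3,1) = 84·6·3 = 1512
h=8: C(9,8)·C(8,6)·C(1,0) = 9·28·1 = 252
Total favorable: 3024
Total paths: 4^9 = 262144
P = 3024/262144 = 189/16384

Answer: 189/16384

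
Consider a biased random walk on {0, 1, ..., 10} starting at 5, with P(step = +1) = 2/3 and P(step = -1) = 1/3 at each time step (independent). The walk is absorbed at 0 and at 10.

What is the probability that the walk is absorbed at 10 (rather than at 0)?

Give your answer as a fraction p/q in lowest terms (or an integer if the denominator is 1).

Answer: 32/33

Derivation:
Biased walk: p = 2/3, q = 1/3, r = q/p = 1/2
Gambler's ruin: P(hit 10 before 0 | start at 5) = (1 - r^a)/(1 - r^N)
r^5 = 1/32; r^10 = 1/1024
P = (1 - 1/32) / (1 - 1/1024) = 31/32 / 1023/1024 = 32/33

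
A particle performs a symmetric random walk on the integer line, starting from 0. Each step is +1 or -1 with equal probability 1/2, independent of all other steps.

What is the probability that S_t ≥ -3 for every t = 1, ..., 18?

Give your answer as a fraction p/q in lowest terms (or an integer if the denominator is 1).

Let f(t,s) = #length-t paths at position s with S_1..S_t all ≥ -3.
f(t,s) = f(t-1,s-1) + f(t-1,s+1) for s ≥ -3; f(t,s) = 0 for s < -3.
t=0: f(0,0)=1
t=1: f(1,-1)=1 f(1,1)=1
t=2: f(2,-2)=1 f(2,0)=2 f(2,2)=1
t=3: f(3,-3)=1 f(3,-1)=3 f(3,1)=3 f(3,3)=1
t=4: f(4,-2)=4 f(4,0)=6 f(4,2)=4 f(4,4)=1
t=5: f(5,-3)=4 f(5,-1)=10 f(5,1)=10 f(5,3)=5 f(5,5)=1
t=6: f(6,-2)=14 f(6,0)=20 f(6,2)=15 f(6,4)=6 f(6,6)=1
t=7: f(7,-3)=14 f(7,-1)=34 f(7,1)=35 f(7,3)=21 f(7,5)=7 f(7,7)=1
t=8: f(8,-2)=48 f(8,0)=69 f(8,2)=56 f(8,4)=28 f(8,6)=8 f(8,8)=1
t=9: f(9,-3)=48 f(9,-1)=117 f(9,1)=125 f(9,3)=84 f(9,5)=36 f(9,7)=9 f(9,9)=1
t=10: f(10,-2)=165 f(10,0)=242 f(10,2)=209 f(10,4)=120 f(10,6)=45 f(10,8)=10 f(10,10)=1
t=11: f(11,-3)=165 f(11,-1)=407 f(11,1)=451 f(11,3)=329 f(11,5)=165 f(11,7)=55 f(11,9)=11 f(11,11)=1
t=12: f(12,-2)=572 f(12,0)=858 f(12,2)=780 f(12,4)=494 f(12,6)=220 f(12,8)=66 f(12,10)=12 f(12,12)=1
t=13: f(13,-3)=572 f(13,-1)=1430 f(13,1)=1638 f(13,3)=1274 f(13,5)=714 f(13,7)=286 f(13,9)=78 f(13,11)=13 f(13,13)=1
t=14: f(14,-2)=2002 f(14,0)=3068 f(14,2)=2912 f(14,4)=1988 f(14,6)=1000 f(14,8)=364 f(14,10)=91 f(14,12)=14 f(14,14)=1
t=15: f(15,-3)=2002 f(15,-1)=5070 f(15,1)=5980 f(15,3)=4900 f(15,5)=2988 f(15,7)=1364 f(15,9)=455 f(15,11)=105 f(15,13)=15 f(15,15)=1
t=16: f(16,-2)=7072 f(16,0)=11050 f(16,2)=10880 f(16,4)=7888 f(16,6)=4352 f(16,8)=1819 f(16,10)=560 f(16,12)=120 f(16,14)=16 f(16,16)=1
t=17: f(17,-3)=7072 f(17,-1)=18122 f(17,1)=21930 f(17,3)=18768 f(17,5)=12240 f(17,7)=6171 f(17,9)=2379 f(17,11)=680 f(17,13)=136 f(17,15)=17 f(17,17)=1
t=18: f(18,-2)=25194 f(18,0)=40052 f(18,2)=40698 f(18,4)=31008 f(18,6)=18411 f(18,8)=8550 f(18,10)=3059 f(18,12)=816 f(18,14)=153 f(18,16)=18 f(18,18)=1
Σ_s f(18,s) = 167960
P = 167960/262144 = 20995/32768

Answer: 20995/32768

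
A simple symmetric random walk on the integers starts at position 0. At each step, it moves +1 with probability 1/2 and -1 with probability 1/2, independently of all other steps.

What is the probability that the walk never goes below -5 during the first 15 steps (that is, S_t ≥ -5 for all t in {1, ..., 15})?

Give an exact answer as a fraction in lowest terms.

Answer: 14443/16384

Derivation:
Let f(t,s) = #length-t paths at position s with S_1..S_t all ≥ -5.
f(t,s) = f(t-1,s-1) + f(t-1,s+1) for s ≥ -5; f(t,s) = 0 for s < -5.
t=0: f(0,0)=1
t=1: f(1,-1)=1 f(1,1)=1
t=2: f(2,-2)=1 f(2,0)=2 f(2,2)=1
t=3: f(3,-3)=1 f(3,-1)=3 f(3,1)=3 f(3,3)=1
t=4: f(4,-4)=1 f(4,-2)=4 f(4,0)=6 f(4,2)=4 f(4,4)=1
t=5: f(5,-5)=1 f(5,-3)=5 f(5,-1)=10 f(5,1)=10 f(5,3)=5 f(5,5)=1
t=6: f(6,-4)=6 f(6,-2)=15 f(6,0)=20 f(6,2)=15 f(6,4)=6 f(6,6)=1
t=7: f(7,-5)=6 f(7,-3)=21 f(7,-1)=35 f(7,1)=35 f(7,3)=21 f(7,5)=7 f(7,7)=1
t=8: f(8,-4)=27 f(8,-2)=56 f(8,0)=70 f(8,2)=56 f(8,4)=28 f(8,6)=8 f(8,8)=1
t=9: f(9,-5)=27 f(9,-3)=83 f(9,-1)=126 f(9,1)=126 f(9,3)=84 f(9,5)=36 f(9,7)=9 f(9,9)=1
t=10: f(10,-4)=110 f(10,-2)=209 f(10,0)=252 f(10,2)=210 f(10,4)=120 f(10,6)=45 f(10,8)=10 f(10,10)=1
t=11: f(11,-5)=110 f(11,-3)=319 f(11,-1)=461 f(11,1)=462 f(11,3)=330 f(11,5)=165 f(11,7)=55 f(11,9)=11 f(11,11)=1
t=12: f(12,-4)=429 f(12,-2)=780 f(12,0)=923 f(12,2)=792 f(12,4)=495 f(12,6)=220 f(12,8)=66 f(12,10)=12 f(12,12)=1
t=13: f(13,-5)=429 f(13,-3)=1209 f(13,-1)=1703 f(13,1)=1715 f(13,3)=1287 f(13,5)=715 f(13,7)=286 f(13,9)=78 f(13,11)=13 f(13,13)=1
t=14: f(14,-4)=1638 f(14,-2)=2912 f(14,0)=3418 f(14,2)=3002 f(14,4)=2002 f(14,6)=1001 f(14,8)=364 f(14,10)=91 f(14,12)=14 f(14,14)=1
t=15: f(15,-5)=1638 f(15,-3)=4550 f(15,-1)=6330 f(15,1)=6420 f(15,3)=5004 f(15,5)=3003 f(15,7)=1365 f(15,9)=455 f(15,11)=105 f(15,13)=15 f(15,15)=1
Σ_s f(15,s) = 28886
P = 28886/32768 = 14443/16384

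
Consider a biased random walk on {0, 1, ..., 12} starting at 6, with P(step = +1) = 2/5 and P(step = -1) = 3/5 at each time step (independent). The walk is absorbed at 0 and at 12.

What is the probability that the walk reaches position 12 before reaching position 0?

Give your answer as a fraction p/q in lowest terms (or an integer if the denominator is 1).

Biased walk: p = 2/5, q = 3/5, r = q/p = 3/2
Gambler's ruin: P(hit 12 before 0 | start at 6) = (1 - r^a)/(1 - r^N)
r^6 = 729/64; r^12 = 531441/4096
P = (1 - 729/64) / (1 - 531441/4096) = -665/64 / -527345/4096 = 64/793

Answer: 64/793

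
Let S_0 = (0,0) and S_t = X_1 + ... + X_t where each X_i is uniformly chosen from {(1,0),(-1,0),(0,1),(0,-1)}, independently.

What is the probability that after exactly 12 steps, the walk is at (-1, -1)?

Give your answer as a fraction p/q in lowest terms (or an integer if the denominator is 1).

Let h be the number of horizontal steps (so 12-h are vertical). To end at (-1,-1) need (h-1)/2 right-steps and ((12-h)-1)/2 up-steps.
Sum over h with 1 ≤ h ≤ 11, h ≡ 1 (mod 2), 12-h ≡ 1 (mod 2):
h=1: C(12,1)·C(1,0)·C(11,5) = 12·1·462 = 5544
h=3: C(12,3)·C(3,1)·C(9,4) = 220·3·126 = 83160
h=5: C(12,5)·C(5,2)·C(7,3) = 792·10·35 = 277200
h=7: C(12,7)·C(7,3)·C(5,2) = 792·35·10 = 277200
h=9: C(12,9)·C(9,4)·C(3,1) = 220·126·3 = 83160
h=11: C(12,11)·C(11,5)·C(1,0) = 12·462·1 = 5544
Total favorable: 731808
Total paths: 4^12 = 16777216
P = 731808/16777216 = 22869/524288

Answer: 22869/524288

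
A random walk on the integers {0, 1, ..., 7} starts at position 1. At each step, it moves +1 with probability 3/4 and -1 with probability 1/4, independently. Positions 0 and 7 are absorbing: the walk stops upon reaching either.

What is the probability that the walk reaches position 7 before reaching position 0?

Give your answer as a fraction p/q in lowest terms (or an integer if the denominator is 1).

Biased walk: p = 3/4, q = 1/4, r = q/p = 1/3
Gambler's ruin: P(hit 7 before 0 | start at 1) = (1 - r^a)/(1 - r^N)
r^1 = 1/3; r^7 = 1/2187
P = (1 - 1/3) / (1 - 1/2187) = 2/3 / 2186/2187 = 729/1093

Answer: 729/1093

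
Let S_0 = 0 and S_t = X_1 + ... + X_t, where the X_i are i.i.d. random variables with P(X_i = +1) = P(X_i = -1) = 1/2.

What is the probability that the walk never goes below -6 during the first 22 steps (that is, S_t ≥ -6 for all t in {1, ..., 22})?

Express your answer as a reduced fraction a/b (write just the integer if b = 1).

Let f(t,s) = #length-t paths at position s with S_1..S_t all ≥ -6.
f(t,s) = f(t-1,s-1) + f(t-1,s+1) for s ≥ -6; f(t,s) = 0 for s < -6.
t=0: f(0,0)=1
t=1: f(1,-1)=1 f(1,1)=1
t=2: f(2,-2)=1 f(2,0)=2 f(2,2)=1
t=3: f(3,-3)=1 f(3,-1)=3 f(3,1)=3 f(3,3)=1
t=4: f(4,-4)=1 f(4,-2)=4 f(4,0)=6 f(4,2)=4 f(4,4)=1
t=5: f(5,-5)=1 f(5,-3)=5 f(5,-1)=10 f(5,1)=10 f(5,3)=5 f(5,5)=1
t=6: f(6,-6)=1 f(6,-4)=6 f(6,-2)=15 f(6,0)=20 f(6,2)=15 f(6,4)=6 f(6,6)=1
t=7: f(7,-5)=7 f(7,-3)=21 f(7,-1)=35 f(7,1)=35 f(7,3)=21 f(7,5)=7 f(7,7)=1
t=8: f(8,-6)=7 f(8,-4)=28 f(8,-2)=56 f(8,0)=70 f(8,2)=56 f(8,4)=28 f(8,6)=8 f(8,8)=1
t=9: f(9,-5)=35 f(9,-3)=84 f(9,-1)=126 f(9,1)=126 f(9,3)=84 f(9,5)=36 f(9,7)=9 f(9,9)=1
t=10: f(10,-6)=35 f(10,-4)=119 f(10,-2)=210 f(10,0)=252 f(10,2)=210 f(10,4)=120 f(10,6)=45 f(10,8)=10 f(10,10)=1
t=11: f(11,-5)=154 f(11,-3)=329 f(11,-1)=462 f(11,1)=462 f(11,3)=330 f(11,5)=165 f(11,7)=55 f(11,9)=11 f(11,11)=1
t=12: f(12,-6)=154 f(12,-4)=483 f(12,-2)=791 f(12,0)=924 f(12,2)=792 f(12,4)=495 f(12,6)=220 f(12,8)=66 f(12,10)=12 f(12,12)=1
t=13: f(13,-5)=637 f(13,-3)=1274 f(13,-1)=1715 f(13,1)=1716 f(13,3)=1287 f(13,5)=715 f(13,7)=286 f(13,9)=78 f(13,11)=13 f(13,13)=1
t=14: f(14,-6)=637 f(14,-4)=1911 f(14,-2)=2989 f(14,0)=3431 f(14,2)=3003 f(14,4)=2002 f(14,6)=1001 f(14,8)=364 f(14,10)=91 f(14,12)=14 f(14,14)=1
t=15: f(15,-5)=2548 f(15,-3)=4900 f(15,-1)=6420 f(15,1)=6434 f(15,3)=5005 f(15,5)=3003 f(15,7)=1365 f(15,9)=455 f(15,11)=105 f(15,13)=15 f(15,15)=1
t=16: f(16,-6)=2548 f(16,-4)=7448 f(16,-2)=11320 f(16,0)=12854 f(16,2)=11439 f(16,4)=8008 f(16,6)=4368 f(16,8)=1820 f(16,10)=560 f(16,12)=120 f(16,14)=16 f(16,16)=1
t=17: f(17,-5)=9996 f(17,-3)=18768 f(17,-1)=24174 f(17,1)=24293 f(17,3)=19447 f(17,5)=12376 f(17,7)=6188 f(17,9)=2380 f(17,11)=680 f(17,13)=136 f(17,15)=17 f(17,17)=1
t=18: f(18,-6)=9996 f(18,-4)=28764 f(18,-2)=42942 f(18,0)=48467 f(18,2)=43740 f(18,4)=31823 f(18,6)=18564 f(18,8)=8568 f(18,10)=3060 f(18,12)=816 f(18,14)=153 f(18,16)=18 f(18,18)=1
t=19: f(19,-5)=38760 f(19,-3)=71706 f(19,-1)=91409 f(19,1)=92207 f(19,3)=75563 f(19,5)=50387 f(19,7)=27132 f(19,9)=11628 f(19,11)=3876 f(19,13)=969 f(19,15)=171 f(19,17)=19 f(19,19)=1
t=20: f(20,-6)=38760 f(20,-4)=110466 f(20,-2)=163115 f(20,0)=183616 f(20,2)=167770 f(20,4)=125950 f(20,6)=77519 f(20,8)=38760 f(20,10)=15504 f(20,12)=4845 f(20,14)=1140 f(20,16)=190 f(20,18)=20 f(20,20)=1
t=21: f(21,-5)=149226 f(21,-3)=273581 f(21,-1)=346731 f(21,1)=351386 f(21,3)=293720 f(21,5)=203469 f(21,7)=116279 f(21,9)=54264 f(21,11)=20349 f(21,13)=5985 f(21,15)=1330 f(21,17)=210 f(21,19)=21 f(21,21)=1
t=22: f(22,-6)=149226 f(22,-4)=422807 f(22,-2)=620312 f(22,0)=698117 f(22,2)=645106 f(22,4)=497189 f(22,6)=319748 f(22,8)=170543 f(22,10)=74613 f(22,12)=26334 f(22,14)=7315 f(22,16)=1540 f(22,18)=231 f(22,20)=22 f(22,22)=1
Σ_s f(22,s) = 3633104
P = 3633104/4194304 = 227069/262144

Answer: 227069/262144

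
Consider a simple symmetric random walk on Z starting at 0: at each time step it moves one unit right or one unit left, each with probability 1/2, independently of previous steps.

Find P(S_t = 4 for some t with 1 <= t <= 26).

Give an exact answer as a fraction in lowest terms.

Count via complement. Let g(t,s) = #length-t paths at position s with S_1..S_t all ≠ 4.
g(t,s) = g(t-1,s-1) + g(t-1,s+1) for s ≠ 4; g(t,4) = 0.
t=0: g(0,0)=1
t=1: g(1,-1)=1 g(1,1)=1
t=2: g(2,-2)=1 g(2,0)=2 g(2,2)=1
t=3: g(3,-3)=1 g(3,-1)=3 g(3,1)=3 g(3,3)=1
t=4: g(4,-4)=1 g(4,-2)=4 g(4,0)=6 g(4,2)=4
t=5: g(5,-5)=1 g(5,-3)=5 g(5,-1)=10 g(5,1)=10 g(5,3)=4
t=6: g(6,-6)=1 g(6,-4)=6 g(6,-2)=15 g(6,0)=20 g(6,2)=14
t=7: g(7,-7)=1 g(7,-5)=7 g(7,-3)=21 g(7,-1)=35 g(7,1)=34 g(7,3)=14
t=8: g(8,-8)=1 g(8,-6)=8 g(8,-4)=28 g(8,-2)=56 g(8,0)=69 g(8,2)=48
t=9: g(9,-9)=1 g(9,-7)=9 g(9,-5)=36 g(9,-3)=84 g(9,-1)=125 g(9,1)=117 g(9,3)=48
t=10: g(10,-10)=1 g(10,-8)=10 g(10,-6)=45 g(10,-4)=120 g(10,-2)=209 g(10,0)=242 g(10,2)=165
t=11: g(11,-11)=1 g(11,-9)=11 g(11,-7)=55 g(11,-5)=165 g(11,-3)=329 g(11,-1)=451 g(11,1)=407 g(11,3)=165
t=12: g(12,-12)=1 g(12,-10)=12 g(12,-8)=66 g(12,-6)=220 g(12,-4)=494 g(12,-2)=780 g(12,0)=858 g(12,2)=572
t=13: g(13,-13)=1 g(13,-11)=13 g(13,-9)=78 g(13,-7)=286 g(13,-5)=714 g(13,-3)=1274 g(13,-1)=1638 g(13,1)=1430 g(13,3)=572
t=14: g(14,-14)=1 g(14,-12)=14 g(14,-10)=91 g(14,-8)=364 g(14,-6)=1000 g(14,-4)=1988 g(14,-2)=2912 g(14,0)=3068 g(14,2)=2002
t=15: g(15,-15)=1 g(15,-13)=15 g(15,-11)=105 g(15,-9)=455 g(15,-7)=1364 g(15,-5)=2988 g(15,-3)=4900 g(15,-1)=5980 g(15,1)=5070 g(15,3)=2002
t=16: g(16,-16)=1 g(16,-14)=16 g(16,-12)=120 g(16,-10)=560 g(16,-8)=1819 g(16,-6)=4352 g(16,-4)=7888 g(16,-2)=10880 g(16,0)=11050 g(16,2)=7072
t=17: g(17,-17)=1 g(17,-15)=17 g(17,-13)=136 g(17,-11)=680 g(17,-9)=2379 g(17,-7)=6171 g(17,-5)=12240 g(17,-3)=18768 g(17,-1)=21930 g(17,1)=18122 g(17,3)=7072
t=18: g(18,-18)=1 g(18,-16)=18 g(18,-14)=153 g(18,-12)=816 g(18,-10)=3059 g(18,-8)=8550 g(18,-6)=18411 g(18,-4)=31008 g(18,-2)=40698 g(18,0)=40052 g(18,2)=25194
t=19: g(19,-19)=1 g(19,-17)=19 g(19,-15)=171 g(19,-13)=969 g(19,-11)=3875 g(19,-9)=11609 g(19,-7)=26961 g(19,-5)=49419 g(19,-3)=71706 g(19,-1)=80750 g(19,1)=65246 g(19,3)=25194
t=20: g(20,-20)=1 g(20,-18)=20 g(20,-16)=190 g(20,-14)=1140 g(20,-12)=4844 g(20,-10)=15484 g(20,-8)=38570 g(20,-6)=76380 g(20,-4)=121125 g(20,-2)=152456 g(20,0)=145996 g(20,2)=90440
t=21: g(21,-21)=1 g(21,-19)=21 g(21,-17)=210 g(21,-15)=1330 g(21,-13)=5984 g(21,-11)=20328 g(21,-9)=54054 g(21,-7)=114950 g(21,-5)=197505 g(21,-3)=273581 g(21,-1)=298452 g(21,1)=236436 g(21,3)=90440
t=22: g(22,-22)=1 g(22,-20)=22 g(22,-18)=231 g(22,-16)=1540 g(22,-14)=7314 g(22,-12)=26312 g(22,-10)=74382 g(22,-8)=169004 g(22,-6)=312455 g(22,-4)=471086 g(22,-2)=572033 g(22,0)=534888 g(22,2)=326876
t=23: g(23,-23)=1 g(23,-21)=23 g(23,-19)=253 g(23,-17)=1771 g(23,-15)=8854 g(23,-13)=33626 g(23,-11)=100694 g(23,-9)=243386 g(23,-7)=481459 g(23,-5)=783541 g(23,-3)=1043119 g(23,-1)=1106921 g(23,1)=861764 g(23,3)=326876
t=24: g(24,-24)=1 g(24,-22)=24 g(24,-20)=276 g(24,-18)=2024 g(24,-16)=10625 g(24,-14)=42480 g(24,-12)=134320 g(24,-10)=344080 g(24,-8)=724845 g(24,-6)=1265000 g(24,-4)=1826660 g(24,-2)=2150040 g(24,0)=1968685 g(24,2)=1188640
t=25: g(25,-25)=1 g(25,-23)=25 g(25,-21)=300 g(25,-19)=2300 g(25,-17)=12649 g(25,-15)=53105 g(25,-13)=176800 g(25,-11)=478400 g(25,-9)=1068925 g(25,-7)=1989845 g(25,-5)=3091660 g(25,-3)=3976700 g(25,-1)=4118725 g(25,1)=3157325 g(25,3)=1188640
t=26: g(26,-26)=1 g(26,-24)=26 g(26,-22)=325 g(26,-20)=2600 g(26,-18)=14949 g(26,-16)=65754 g(26,-14)=229905 g(26,-12)=655200 g(26,-10)=1547325 g(26,-8)=3058770 g(26,-6)=5081505 g(26,-4)=7068360 g(26,-2)=8095425 g(26,0)=7276050 g(26,2)=4345965
Paths never hitting 4: Σ_s g(26,s) = 37442160
Paths hitting 4: 2^26 - 37442160 = 29666704
P = 29666704/67108864 = 1854169/4194304

Answer: 1854169/4194304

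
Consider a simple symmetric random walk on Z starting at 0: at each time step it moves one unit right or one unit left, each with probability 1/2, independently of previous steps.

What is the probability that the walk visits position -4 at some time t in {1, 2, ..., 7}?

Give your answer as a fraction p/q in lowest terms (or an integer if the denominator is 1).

Count via complement. Let g(t,s) = #length-t paths at position s with S_1..S_t all ≠ -4.
g(t,s) = g(t-1,s-1) + g(t-1,s+1) for s ≠ -4; g(t,-4) = 0.
t=0: g(0,0)=1
t=1: g(1,-1)=1 g(1,1)=1
t=2: g(2,-2)=1 g(2,0)=2 g(2,2)=1
t=3: g(3,-3)=1 g(3,-1)=3 g(3,1)=3 g(3,3)=1
t=4: g(4,-2)=4 g(4,0)=6 g(4,2)=4 g(4,4)=1
t=5: g(5,-3)=4 g(5,-1)=10 g(5,1)=10 g(5,3)=5 g(5,5)=1
t=6: g(6,-2)=14 g(6,0)=20 g(6,2)=15 g(6,4)=6 g(6,6)=1
t=7: g(7,-3)=14 g(7,-1)=34 g(7,1)=35 g(7,3)=21 g(7,5)=7 g(7,7)=1
Paths never hitting -4: Σ_s g(7,s) = 112
Paths hitting -4: 2^7 - 112 = 16
P = 16/128 = 1/8

Answer: 1/8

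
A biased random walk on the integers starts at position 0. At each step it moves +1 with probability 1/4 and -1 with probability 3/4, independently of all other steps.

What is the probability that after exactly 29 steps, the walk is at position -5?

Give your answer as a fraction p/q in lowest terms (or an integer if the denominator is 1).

Answer: 6701849504937405/288230376151711744

Derivation:
To reach position -5 after 29 steps: need 12 steps of +1 and 17 steps of -1.
Number of such sequences: C(29,12) = 51895935
Each has probability (1/4)^12 · (3/4)^17 = 129140163/288230376151711744
P = 51895935 · 129140163/288230376151711744 = 6701849504937405/288230376151711744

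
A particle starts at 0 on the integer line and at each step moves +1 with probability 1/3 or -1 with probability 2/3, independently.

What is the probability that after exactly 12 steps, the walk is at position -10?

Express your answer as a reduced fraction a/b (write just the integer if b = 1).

Answer: 8192/177147

Derivation:
To reach position -10 after 12 steps: need 1 step of +1 and 11 steps of -1.
Number of such sequences: C(12,1) = 12
Each has probability (1/3)^1 · (2/3)^11 = 2048/531441
P = 12 · 2048/531441 = 8192/177147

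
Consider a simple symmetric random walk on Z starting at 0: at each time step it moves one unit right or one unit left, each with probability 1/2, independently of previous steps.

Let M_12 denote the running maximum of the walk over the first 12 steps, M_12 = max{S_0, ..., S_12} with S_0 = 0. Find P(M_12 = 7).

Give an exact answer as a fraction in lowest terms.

Answer: 33/2048

Derivation:
Let M_12 = max(S_0,...,S_12). Use the reflection principle: for j ≥ 1, #{paths with M_12 ≥ j} = #{S_12 ≥ j} + #{S_12 ≥ j+1}.
By reflection, #{M_12 ≥ 7} = #{S_12 ≥ 7} + #{S_12 ≥ 8} = 79 + 79 = 158.
#{M_12 ≥ 8} = #{S_12 ≥ 8} + #{S_12 ≥ 9} = 79 + 13 = 92.
#{M_12 = 7} = 158 - 92 = 66.
P(M_12 = 7) = 66/4096 = 33/2048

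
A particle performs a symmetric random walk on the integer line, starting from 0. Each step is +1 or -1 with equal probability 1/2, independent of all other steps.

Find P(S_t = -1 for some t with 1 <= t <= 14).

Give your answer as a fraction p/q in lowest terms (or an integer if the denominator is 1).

Count via complement. Let g(t,s) = #length-t paths at position s with S_1..S_t all ≠ -1.
g(t,s) = g(t-1,s-1) + g(t-1,s+1) for s ≠ -1; g(t,-1) = 0.
t=0: g(0,0)=1
t=1: g(1,1)=1
t=2: g(2,0)=1 g(2,2)=1
t=3: g(3,1)=2 g(3,3)=1
t=4: g(4,0)=2 g(4,2)=3 g(4,4)=1
t=5: g(5,1)=5 g(5,3)=4 g(5,5)=1
t=6: g(6,0)=5 g(6,2)=9 g(6,4)=5 g(6,6)=1
t=7: g(7,1)=14 g(7,3)=14 g(7,5)=6 g(7,7)=1
t=8: g(8,0)=14 g(8,2)=28 g(8,4)=20 g(8,6)=7 g(8,8)=1
t=9: g(9,1)=42 g(9,3)=48 g(9,5)=27 g(9,7)=8 g(9,9)=1
t=10: g(10,0)=42 g(10,2)=90 g(10,4)=75 g(10,6)=35 g(10,8)=9 g(10,10)=1
t=11: g(11,1)=132 g(11,3)=165 g(11,5)=110 g(11,7)=44 g(11,9)=10 g(11,11)=1
t=12: g(12,0)=132 g(12,2)=297 g(12,4)=275 g(12,6)=154 g(12,8)=54 g(12,10)=11 g(12,12)=1
t=13: g(13,1)=429 g(13,3)=572 g(13,5)=429 g(13,7)=208 g(13,9)=65 g(13,11)=12 g(13,13)=1
t=14: g(14,0)=429 g(14,2)=1001 g(14,4)=1001 g(14,6)=637 g(14,8)=273 g(14,10)=77 g(14,12)=13 g(14,14)=1
Paths never hitting -1: Σ_s g(14,s) = 3432
Paths hitting -1: 2^14 - 3432 = 12952
P = 12952/16384 = 1619/2048

Answer: 1619/2048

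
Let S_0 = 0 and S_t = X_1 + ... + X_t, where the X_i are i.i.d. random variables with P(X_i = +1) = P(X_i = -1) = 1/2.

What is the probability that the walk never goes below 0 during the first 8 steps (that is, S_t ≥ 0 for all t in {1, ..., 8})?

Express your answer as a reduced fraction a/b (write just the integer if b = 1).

Answer: 35/128

Derivation:
Let f(t,s) = #length-t paths at position s with S_1..S_t all ≥ 0.
f(t,s) = f(t-1,s-1) + f(t-1,s+1) for s ≥ 0; f(t,s) = 0 for s < 0.
t=0: f(0,0)=1
t=1: f(1,1)=1
t=2: f(2,0)=1 f(2,2)=1
t=3: f(3,1)=2 f(3,3)=1
t=4: f(4,0)=2 f(4,2)=3 f(4,4)=1
t=5: f(5,1)=5 f(5,3)=4 f(5,5)=1
t=6: f(6,0)=5 f(6,2)=9 f(6,4)=5 f(6,6)=1
t=7: f(7,1)=14 f(7,3)=14 f(7,5)=6 f(7,7)=1
t=8: f(8,0)=14 f(8,2)=28 f(8,4)=20 f(8,6)=7 f(8,8)=1
Σ_s f(8,s) = 70
P = 70/256 = 35/128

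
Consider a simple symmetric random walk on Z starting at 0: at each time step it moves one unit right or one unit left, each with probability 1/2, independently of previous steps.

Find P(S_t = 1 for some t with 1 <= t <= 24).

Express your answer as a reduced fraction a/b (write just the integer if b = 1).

Count via complement. Let g(t,s) = #length-t paths at position s with S_1..S_t all ≠ 1.
g(t,s) = g(t-1,s-1) + g(t-1,s+1) for s ≠ 1; g(t,1) = 0.
t=0: g(0,0)=1
t=1: g(1,-1)=1
t=2: g(2,-2)=1 g(2,0)=1
t=3: g(3,-3)=1 g(3,-1)=2
t=4: g(4,-4)=1 g(4,-2)=3 g(4,0)=2
t=5: g(5,-5)=1 g(5,-3)=4 g(5,-1)=5
t=6: g(6,-6)=1 g(6,-4)=5 g(6,-2)=9 g(6,0)=5
t=7: g(7,-7)=1 g(7,-5)=6 g(7,-3)=14 g(7,-1)=14
t=8: g(8,-8)=1 g(8,-6)=7 g(8,-4)=20 g(8,-2)=28 g(8,0)=14
t=9: g(9,-9)=1 g(9,-7)=8 g(9,-5)=27 g(9,-3)=48 g(9,-1)=42
t=10: g(10,-10)=1 g(10,-8)=9 g(10,-6)=35 g(10,-4)=75 g(10,-2)=90 g(10,0)=42
t=11: g(11,-11)=1 g(11,-9)=10 g(11,-7)=44 g(11,-5)=110 g(11,-3)=165 g(11,-1)=132
t=12: g(12,-12)=1 g(12,-10)=11 g(12,-8)=54 g(12,-6)=154 g(12,-4)=275 g(12,-2)=297 g(12,0)=132
t=13: g(13,-13)=1 g(13,-11)=12 g(13,-9)=65 g(13,-7)=208 g(13,-5)=429 g(13,-3)=572 g(13,-1)=429
t=14: g(14,-14)=1 g(14,-12)=13 g(14,-10)=77 g(14,-8)=273 g(14,-6)=637 g(14,-4)=1001 g(14,-2)=1001 g(14,0)=429
t=15: g(15,-15)=1 g(15,-13)=14 g(15,-11)=90 g(15,-9)=350 g(15,-7)=910 g(15,-5)=1638 g(15,-3)=2002 g(15,-1)=1430
t=16: g(16,-16)=1 g(16,-14)=15 g(16,-12)=104 g(16,-10)=440 g(16,-8)=1260 g(16,-6)=2548 g(16,-4)=3640 g(16,-2)=3432 g(16,0)=1430
t=17: g(17,-17)=1 g(17,-15)=16 g(17,-13)=119 g(17,-11)=544 g(17,-9)=1700 g(17,-7)=3808 g(17,-5)=6188 g(17,-3)=7072 g(17,-1)=4862
t=18: g(18,-18)=1 g(18,-16)=17 g(18,-14)=135 g(18,-12)=663 g(18,-10)=2244 g(18,-8)=5508 g(18,-6)=9996 g(18,-4)=13260 g(18,-2)=11934 g(18,0)=4862
t=19: g(19,-19)=1 g(19,-17)=18 g(19,-15)=152 g(19,-13)=798 g(19,-11)=2907 g(19,-9)=7752 g(19,-7)=15504 g(19,-5)=23256 g(19,-3)=25194 g(19,-1)=16796
t=20: g(20,-20)=1 g(20,-18)=19 g(20,-16)=170 g(20,-14)=950 g(20,-12)=3705 g(20,-10)=10659 g(20,-8)=23256 g(20,-6)=38760 g(20,-4)=48450 g(20,-2)=41990 g(20,0)=16796
t=21: g(21,-21)=1 g(21,-19)=20 g(21,-17)=189 g(21,-15)=1120 g(21,-13)=4655 g(21,-11)=14364 g(21,-9)=33915 g(21,-7)=62016 g(21,-5)=87210 g(21,-3)=90440 g(21,-1)=58786
t=22: g(22,-22)=1 g(22,-20)=21 g(22,-18)=209 g(22,-16)=1309 g(22,-14)=5775 g(22,-12)=19019 g(22,-10)=48279 g(22,-8)=95931 g(22,-6)=149226 g(22,-4)=177650 g(22,-2)=149226 g(22,0)=58786
t=23: g(23,-23)=1 g(23,-21)=22 g(23,-19)=230 g(23,-17)=1518 g(23,-15)=7084 g(23,-13)=24794 g(23,-11)=67298 g(23,-9)=144210 g(23,-7)=245157 g(23,-5)=326876 g(23,-3)=326876 g(23,-1)=208012
t=24: g(24,-24)=1 g(24,-22)=23 g(24,-20)=252 g(24,-18)=1748 g(24,-16)=8602 g(24,-14)=31878 g(24,-12)=92092 g(24,-10)=211508 g(24,-8)=389367 g(24,-6)=572033 g(24,-4)=653752 g(24,-2)=534888 g(24,0)=208012
Paths never hitting 1: Σ_s g(24,s) = 2704156
Paths hitting 1: 2^24 - 2704156 = 14073060
P = 14073060/16777216 = 3518265/4194304

Answer: 3518265/4194304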